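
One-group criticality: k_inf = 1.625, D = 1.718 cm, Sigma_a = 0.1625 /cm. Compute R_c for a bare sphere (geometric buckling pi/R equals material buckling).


L^2 = D / Sigma_a = 1.718 / 0.1625 = 10.57231 cm^2
B_m^2 = (k_inf - 1) / L^2 = (1.625 - 1) / 10.57231 = 0.05911669 /cm^2
For a bare sphere: B_g = pi/R, so R_c = pi / sqrt(B_m^2)
R_c = pi / sqrt(0.05911669) = 12.921 cm

12.921


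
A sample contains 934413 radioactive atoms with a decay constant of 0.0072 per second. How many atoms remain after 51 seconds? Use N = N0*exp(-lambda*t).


N = N0 * exp(-lambda * t)
N = 934413 * exp(-0.0072 * 51)
N = 647241

647241


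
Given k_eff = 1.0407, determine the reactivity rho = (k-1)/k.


rho = (k_eff - 1) / k_eff
rho = (1.0407 - 1) / 1.0407
rho = 0.039108

0.039108


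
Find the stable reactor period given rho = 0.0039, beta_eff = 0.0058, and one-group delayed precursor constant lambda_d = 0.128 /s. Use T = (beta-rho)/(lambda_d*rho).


T = (beta - rho) / (lambda_d * rho)
T = (0.0058 - 0.0039) / (0.128 * 0.0039)
T = 3.8061 s

3.8061


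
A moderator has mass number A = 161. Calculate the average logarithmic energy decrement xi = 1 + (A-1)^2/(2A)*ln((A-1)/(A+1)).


xi = 1 + (A-1)^2/(2A) * ln((A-1)/(A+1))
xi = 1 + (161-1)^2/(2*161) * ln((161-1)/(161 +1))
xi = 0.012371

0.012371


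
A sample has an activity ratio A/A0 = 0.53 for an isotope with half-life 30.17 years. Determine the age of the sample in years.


lambda = ln(2) / t_half = ln(2) / 30.17 = 0.02297472 /yr
t = -ln(A/A0) / lambda
t = -ln(0.53) / 0.02297472
t = 27.634 yr

27.634


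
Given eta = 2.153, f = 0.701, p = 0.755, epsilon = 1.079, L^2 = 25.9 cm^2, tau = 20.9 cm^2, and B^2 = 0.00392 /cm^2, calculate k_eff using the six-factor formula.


k_inf = eta*f*p*eps = 2.153*0.701*0.755*1.079 = 1.229505
P_TNL = 1/(1 + L^2*B^2) = 1/(1 + 25.9*0.00392) = 0.9078299
P_FNL = exp(-B^2*tau) = exp(-0.00392*20.9) = 0.9213383
k_eff = k_inf * P_TNL * P_FNL = 1.229505 * 0.9078299 * 0.9213383
k_eff = 1.0284

1.0284


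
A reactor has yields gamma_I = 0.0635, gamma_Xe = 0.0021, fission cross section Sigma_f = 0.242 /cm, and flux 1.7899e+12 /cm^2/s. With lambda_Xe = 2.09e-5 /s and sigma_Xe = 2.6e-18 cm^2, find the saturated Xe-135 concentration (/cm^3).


Xe_eq = (gamma_I + gamma_Xe) * Sigma_f * phi / (lambda_Xe + sigma_Xe * phi)
Numerator = (0.0635 + 0.0021) * 0.242 * 1.7899e+12 = 2.841502e+10
Denominator = 2.09e-5 + 2.6e-18 * 1.7899e+12 = 2.555374e-05
Xe_eq = 2.841502e+10 / 2.555374e-05 = 1.1120e+15 /cm^3

1.1120e+15


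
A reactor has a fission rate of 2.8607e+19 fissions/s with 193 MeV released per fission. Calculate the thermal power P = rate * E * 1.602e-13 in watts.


P = fission_rate * E_MeV * 1.602e-13
P = 2.8607e+19 * 193 * 1.602e-13
P = 8.8449e+08 W

8.8449e+08


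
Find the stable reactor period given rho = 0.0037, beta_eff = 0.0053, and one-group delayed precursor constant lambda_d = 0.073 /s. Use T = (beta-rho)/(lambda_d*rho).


T = (beta - rho) / (lambda_d * rho)
T = (0.0053 - 0.0037) / (0.073 * 0.0037)
T = 5.9237 s

5.9237


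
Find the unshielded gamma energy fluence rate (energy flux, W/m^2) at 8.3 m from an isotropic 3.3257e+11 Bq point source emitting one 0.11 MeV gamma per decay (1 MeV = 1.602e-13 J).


psi = A * E * 1.602e-13 / (4*pi*r^2)
psi = 3.3257e+11 * 0.11 * 1.602e-13 / (4*pi*8.3^2)
psi = 6.7697e-06 W/m^2

6.7697e-06


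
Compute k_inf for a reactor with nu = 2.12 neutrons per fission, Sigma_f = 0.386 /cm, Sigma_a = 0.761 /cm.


k_inf = nu * Sigma_f / Sigma_a
k_inf = 2.12 * 0.386 / 0.761
k_inf = 1.0753

1.0753


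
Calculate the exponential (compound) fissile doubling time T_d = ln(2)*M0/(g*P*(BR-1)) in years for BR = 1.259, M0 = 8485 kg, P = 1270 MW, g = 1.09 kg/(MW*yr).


Breeding gain G = BR - 1 = 1.259 - 1 = 0.259
Fissile production rate = g * P * G = 1.09 * 1270 * 0.259 = 358.5337 kg/yr
T_d = ln(2) * M0 / (g * P * G)
T_d = ln(2) * 8485 / 358.5337 = 16.404 yr

16.404


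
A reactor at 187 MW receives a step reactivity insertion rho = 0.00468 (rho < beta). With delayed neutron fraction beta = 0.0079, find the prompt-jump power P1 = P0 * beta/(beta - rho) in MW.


P1/P0 = beta / (beta - rho)
P1/P0 = 0.0079 / (0.0079 - 0.00468) = 2.453416
P1 = 187 * 2.453416 = 458.79 MW

458.79


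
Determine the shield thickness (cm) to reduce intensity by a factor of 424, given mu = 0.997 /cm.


x = ln(factor) / mu
x = ln(424) / 0.997
x = 6.0679 cm

6.0679


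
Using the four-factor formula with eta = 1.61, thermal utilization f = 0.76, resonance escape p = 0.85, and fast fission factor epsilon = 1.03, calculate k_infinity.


k_inf = eta * f * p * epsilon
k_inf = 1.61 * 0.76 * 0.85 * 1.03
k_inf = 1.0713

1.0713


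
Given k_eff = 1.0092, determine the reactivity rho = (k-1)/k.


rho = (k_eff - 1) / k_eff
rho = (1.0092 - 1) / 1.0092
rho = 0.0091161

0.0091161


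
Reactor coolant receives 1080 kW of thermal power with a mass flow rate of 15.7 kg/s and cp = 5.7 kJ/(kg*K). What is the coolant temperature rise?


dT = Q / (m_dot * cp)
dT = 1080 / (15.7 * 5.7)
dT = 12.068 C

12.068


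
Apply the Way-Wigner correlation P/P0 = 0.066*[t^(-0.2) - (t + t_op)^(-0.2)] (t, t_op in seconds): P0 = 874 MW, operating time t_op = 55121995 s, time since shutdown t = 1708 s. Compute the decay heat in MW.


P/P0 = 0.066 * [t^(-0.2) - (t + t_op)^(-0.2)]
P/P0 = 0.066 * [1708^(-0.2) - (1708 + 55121995)^(-0.2)]
P/P0 = 0.066 * [0.2256849 - 0.02829647] = 0.01302764
P = 874 * 0.01302764 = 11.386 MW

11.386


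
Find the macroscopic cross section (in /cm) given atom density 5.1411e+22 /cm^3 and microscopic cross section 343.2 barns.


Sigma = N * sigma_barns * 1e-24
Sigma = 5.1411e+22 * 343.2 * 1e-24
Sigma = 17.644 /cm

17.644


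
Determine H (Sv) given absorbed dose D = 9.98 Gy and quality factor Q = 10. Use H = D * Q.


H = D * Q
H = 9.98 * 10
H = 99.800 Sv

99.800


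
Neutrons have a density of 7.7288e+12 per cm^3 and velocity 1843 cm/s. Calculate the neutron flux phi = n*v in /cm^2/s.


phi = n * v
phi = 7.7288e+12 * 1843
phi = 1.4244e+16 /cm^2/s

1.4244e+16


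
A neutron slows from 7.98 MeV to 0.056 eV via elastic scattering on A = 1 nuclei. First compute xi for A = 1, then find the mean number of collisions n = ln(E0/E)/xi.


xi = 1 + (A-1)^2/(2A)*ln((A-1)/(A+1)) = 1 (for A = 1)
n = ln(E0/E) / xi
n = ln(7.98e6 / 0.056) / 1
n = ln(1.425000e+08) / 1 = 18.775

18.775


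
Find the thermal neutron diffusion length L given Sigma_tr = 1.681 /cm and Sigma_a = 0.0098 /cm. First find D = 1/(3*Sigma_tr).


D = 1 / (3 * Sigma_tr) = 1 / (3 * 1.681) = 0.1982947 cm
L = sqrt(D / Sigma_a)
L = sqrt(0.1982947 / 0.0098)
L = 4.4982 cm

4.4982


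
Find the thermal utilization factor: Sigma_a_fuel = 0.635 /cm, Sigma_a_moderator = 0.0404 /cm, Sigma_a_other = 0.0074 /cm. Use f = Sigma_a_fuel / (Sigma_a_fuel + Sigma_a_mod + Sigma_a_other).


f = Sigma_a_fuel / (Sigma_a_fuel + Sigma_a_mod + Sigma_a_other)
f = 0.635 / (0.635 + 0.0404 + 0.0074)
f = 0.92999

0.92999


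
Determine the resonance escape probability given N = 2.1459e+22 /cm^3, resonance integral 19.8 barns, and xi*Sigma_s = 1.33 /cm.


p = exp(-N * I * 1e-24 / (xi*Sigma_s))
p = exp(-2.1459e+22 * 19.8 * 1e-24 / 1.33)
p = 0.72654

0.72654


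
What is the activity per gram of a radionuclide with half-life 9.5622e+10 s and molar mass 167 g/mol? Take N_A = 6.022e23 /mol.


lambda = ln(2) / t_half = ln(2) / 9.5622e+10 = 7.248825e-12 /s
SA = lambda * N_A / M
SA = 7.248825e-12 * 6.022e23 / 167
SA = 2.6139e+10 Bq/g

2.6139e+10


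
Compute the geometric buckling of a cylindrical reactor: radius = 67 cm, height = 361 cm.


B^2 = (2.405/R)^2 + (pi/H)^2
B^2 = (2.405/67)^2 + (pi/361)^2
B^2 = 0.0013642 /cm^2

0.0013642


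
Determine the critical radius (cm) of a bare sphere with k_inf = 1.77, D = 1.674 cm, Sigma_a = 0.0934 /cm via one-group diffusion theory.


L^2 = D / Sigma_a = 1.674 / 0.0934 = 17.92291 cm^2
B_m^2 = (k_inf - 1) / L^2 = (1.77 - 1) / 17.92291 = 0.04296177 /cm^2
For a bare sphere: B_g = pi/R, so R_c = pi / sqrt(B_m^2)
R_c = pi / sqrt(0.04296177) = 15.157 cm

15.157


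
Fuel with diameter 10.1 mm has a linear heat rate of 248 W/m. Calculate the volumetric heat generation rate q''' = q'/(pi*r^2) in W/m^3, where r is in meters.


r = D / 2 / 1000 = 10.1 / 2 / 1000 = 0.00505 m
q''' = q' / (pi * r^2)
q''' = 248 / (pi * 0.00505^2)
q''' = 3.0954e+06 W/m^3

3.0954e+06


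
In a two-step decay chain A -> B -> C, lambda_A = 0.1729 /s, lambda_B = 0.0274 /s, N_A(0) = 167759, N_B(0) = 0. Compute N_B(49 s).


N_B(t) = lambda_A * N_A0 / (lambda_B - lambda_A) * [exp(-lambda_A*t) - exp(-lambda_B*t)]
exp(-0.1729*49) = 2.092251e-04; exp(-0.0274*49) = 0.2611658
N_B = 0.1729 * 167759 / (0.0274 - 0.1729) * (2.092251e-04 - 0.2611658)
N_B = 52022

52022


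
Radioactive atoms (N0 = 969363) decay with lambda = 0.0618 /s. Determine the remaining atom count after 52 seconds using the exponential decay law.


N = N0 * exp(-lambda * t)
N = 969363 * exp(-0.0618 * 52)
N = 38980

38980


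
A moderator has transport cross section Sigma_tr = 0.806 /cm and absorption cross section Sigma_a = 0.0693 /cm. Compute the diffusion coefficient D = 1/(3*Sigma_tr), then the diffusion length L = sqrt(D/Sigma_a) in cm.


D = 1 / (3 * Sigma_tr) = 1 / (3 * 0.806) = 0.4135649 cm
L = sqrt(D / Sigma_a)
L = sqrt(0.4135649 / 0.0693)
L = 2.4429 cm

2.4429


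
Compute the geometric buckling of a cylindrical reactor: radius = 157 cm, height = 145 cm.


B^2 = (2.405/R)^2 + (pi/H)^2
B^2 = (2.405/157)^2 + (pi/145)^2
B^2 = 7.0408e-04 /cm^2

7.0408e-04


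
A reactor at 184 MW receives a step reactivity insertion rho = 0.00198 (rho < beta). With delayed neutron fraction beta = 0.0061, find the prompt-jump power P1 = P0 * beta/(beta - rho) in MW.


P1/P0 = beta / (beta - rho)
P1/P0 = 0.0061 / (0.0061 - 0.00198) = 1.480583
P1 = 184 * 1.480583 = 272.43 MW

272.43


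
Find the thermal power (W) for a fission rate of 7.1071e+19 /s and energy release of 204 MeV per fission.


P = fission_rate * E_MeV * 1.602e-13
P = 7.1071e+19 * 204 * 1.602e-13
P = 2.3227e+09 W

2.3227e+09


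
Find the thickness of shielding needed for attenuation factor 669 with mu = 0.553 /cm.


x = ln(factor) / mu
x = ln(669) / 0.553
x = 11.765 cm

11.765


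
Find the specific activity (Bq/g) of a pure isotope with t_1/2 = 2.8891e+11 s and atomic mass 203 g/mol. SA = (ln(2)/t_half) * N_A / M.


lambda = ln(2) / t_half = ln(2) / 2.8891e+11 = 2.399180e-12 /s
SA = lambda * N_A / M
SA = 2.399180e-12 * 6.022e23 / 203
SA = 7.1172e+09 Bq/g

7.1172e+09


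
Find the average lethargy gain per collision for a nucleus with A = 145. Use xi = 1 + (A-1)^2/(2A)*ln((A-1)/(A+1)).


xi = 1 + (A-1)^2/(2A) * ln((A-1)/(A+1))
xi = 1 + (145-1)^2/(2*145) * ln((145-1)/(145 +1))
xi = 0.013730

0.013730


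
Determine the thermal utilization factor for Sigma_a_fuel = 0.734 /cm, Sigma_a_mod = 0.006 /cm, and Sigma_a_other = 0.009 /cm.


f = Sigma_a_fuel / (Sigma_a_fuel + Sigma_a_mod + Sigma_a_other)
f = 0.734 / (0.734 + 0.006 + 0.009)
f = 0.97997

0.97997


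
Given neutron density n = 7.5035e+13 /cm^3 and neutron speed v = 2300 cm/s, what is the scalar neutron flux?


phi = n * v
phi = 7.5035e+13 * 2300
phi = 1.7258e+17 /cm^2/s

1.7258e+17


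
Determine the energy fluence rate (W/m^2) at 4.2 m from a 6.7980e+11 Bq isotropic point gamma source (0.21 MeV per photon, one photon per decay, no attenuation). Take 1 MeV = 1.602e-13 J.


psi = A * E * 1.602e-13 / (4*pi*r^2)
psi = 6.7980e+11 * 0.21 * 1.602e-13 / (4*pi*4.2^2)
psi = 1.0317e-04 W/m^2

1.0317e-04


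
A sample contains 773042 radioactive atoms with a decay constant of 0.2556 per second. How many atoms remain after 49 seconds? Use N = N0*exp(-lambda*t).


N = N0 * exp(-lambda * t)
N = 773042 * exp(-0.2556 * 49)
N = 2.8114

2.8114


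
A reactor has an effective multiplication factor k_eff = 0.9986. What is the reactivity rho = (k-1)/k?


rho = (k_eff - 1) / k_eff
rho = (0.9986 - 1) / 0.9986
rho = -0.0014020

-0.0014020


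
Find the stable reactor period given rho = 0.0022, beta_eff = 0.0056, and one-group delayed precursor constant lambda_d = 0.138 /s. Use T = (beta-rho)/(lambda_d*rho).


T = (beta - rho) / (lambda_d * rho)
T = (0.0056 - 0.0022) / (0.138 * 0.0022)
T = 11.199 s

11.199


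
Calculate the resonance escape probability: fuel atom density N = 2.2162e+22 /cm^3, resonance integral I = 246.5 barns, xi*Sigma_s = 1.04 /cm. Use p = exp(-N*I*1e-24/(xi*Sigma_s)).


p = exp(-N * I * 1e-24 / (xi*Sigma_s))
p = exp(-2.2162e+22 * 246.5 * 1e-24 / 1.04)
p = 0.0052327

0.0052327


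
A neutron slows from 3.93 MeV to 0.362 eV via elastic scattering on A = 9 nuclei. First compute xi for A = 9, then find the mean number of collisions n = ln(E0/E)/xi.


xi = 1 + (A-1)^2/(2A)*ln((A-1)/(A+1)) = 0.2066007 (for A = 9)
n = ln(E0/E) / xi
n = ln(3.93e6 / 0.362) / 0.2066007
n = ln(1.085635e+07) / 0.2066007 = 78.413

78.413


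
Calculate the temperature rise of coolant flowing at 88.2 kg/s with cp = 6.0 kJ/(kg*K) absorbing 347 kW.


dT = Q / (m_dot * cp)
dT = 347 / (88.2 * 6.0)
dT = 0.65571 C

0.65571


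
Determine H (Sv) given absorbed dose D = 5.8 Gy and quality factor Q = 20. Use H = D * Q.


H = D * Q
H = 5.8 * 20
H = 116.00 Sv

116.00


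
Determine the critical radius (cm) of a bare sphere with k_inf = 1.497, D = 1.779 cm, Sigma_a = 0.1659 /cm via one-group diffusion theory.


L^2 = D / Sigma_a = 1.779 / 0.1659 = 10.72333 cm^2
B_m^2 = (k_inf - 1) / L^2 = (1.497 - 1) / 10.72333 = 0.04634754 /cm^2
For a bare sphere: B_g = pi/R, so R_c = pi / sqrt(B_m^2)
R_c = pi / sqrt(0.04634754) = 14.593 cm

14.593


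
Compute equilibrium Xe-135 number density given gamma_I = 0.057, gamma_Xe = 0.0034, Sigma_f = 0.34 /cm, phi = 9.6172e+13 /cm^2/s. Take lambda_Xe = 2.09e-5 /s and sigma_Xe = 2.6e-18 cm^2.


Xe_eq = (gamma_I + gamma_Xe) * Sigma_f * phi / (lambda_Xe + sigma_Xe * phi)
Numerator = (0.057 + 0.0034) * 0.34 * 9.6172e+13 = 1.974988e+12
Denominator = 2.09e-5 + 2.6e-18 * 9.6172e+13 = 2.709472e-04
Xe_eq = 1.974988e+12 / 2.709472e-04 = 7.2892e+15 /cm^3

7.2892e+15


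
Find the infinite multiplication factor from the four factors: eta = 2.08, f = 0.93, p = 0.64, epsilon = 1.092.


k_inf = eta * f * p * epsilon
k_inf = 2.08 * 0.93 * 0.64 * 1.092
k_inf = 1.3519

1.3519


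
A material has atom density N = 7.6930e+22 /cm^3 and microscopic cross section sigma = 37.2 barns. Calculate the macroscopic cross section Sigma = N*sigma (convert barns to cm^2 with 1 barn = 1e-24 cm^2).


Sigma = N * sigma_barns * 1e-24
Sigma = 7.6930e+22 * 37.2 * 1e-24
Sigma = 2.8618 /cm

2.8618


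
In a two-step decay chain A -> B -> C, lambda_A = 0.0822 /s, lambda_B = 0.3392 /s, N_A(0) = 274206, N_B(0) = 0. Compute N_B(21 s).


N_B(t) = lambda_A * N_A0 / (lambda_B - lambda_A) * [exp(-lambda_A*t) - exp(-lambda_B*t)]
exp(-0.0822*21) = 0.1779594; exp(-0.3392*21) = 8.061828e-04
N_B = 0.0822 * 274206 / (0.3392 - 0.0822) * (0.1779594 - 8.061828e-04)
N_B = 15537

15537


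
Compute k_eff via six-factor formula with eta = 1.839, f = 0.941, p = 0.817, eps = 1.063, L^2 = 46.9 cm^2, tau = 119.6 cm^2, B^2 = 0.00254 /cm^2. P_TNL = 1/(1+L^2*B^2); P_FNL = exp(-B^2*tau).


k_inf = eta*f*p*eps = 1.839*0.941*0.817*1.063 = 1.502888
P_TNL = 1/(1 + L^2*B^2) = 1/(1 + 46.9*0.00254) = 0.8935544
P_FNL = exp(-B^2*tau) = exp(-0.00254*119.6) = 0.7380203
k_eff = k_inf * P_TNL * P_FNL = 1.502888 * 0.8935544 * 0.7380203
k_eff = 0.99110

0.99110


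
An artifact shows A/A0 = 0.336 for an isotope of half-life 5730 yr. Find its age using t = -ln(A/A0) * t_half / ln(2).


lambda = ln(2) / t_half = ln(2) / 5730 = 1.209681e-04 /yr
t = -ln(A/A0) / lambda
t = -ln(0.336) / 1.209681e-04
t = 9016.0 yr

9016.0


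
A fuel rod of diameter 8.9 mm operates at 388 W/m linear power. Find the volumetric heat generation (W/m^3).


r = D / 2 / 1000 = 8.9 / 2 / 1000 = 0.00445 m
q''' = q' / (pi * r^2)
q''' = 388 / (pi * 0.00445^2)
q''' = 6.2368e+06 W/m^3

6.2368e+06


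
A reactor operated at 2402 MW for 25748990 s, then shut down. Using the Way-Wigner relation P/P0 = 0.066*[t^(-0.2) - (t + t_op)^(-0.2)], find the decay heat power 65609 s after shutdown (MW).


P/P0 = 0.066 * [t^(-0.2) - (t + t_op)^(-0.2)]
P/P0 = 0.066 * [65609^(-0.2) - (65609 + 25748990)^(-0.2)]
P/P0 = 0.066 * [0.1087946 - 0.03293267] = 0.005006887
P = 2402 * 0.005006887 = 12.027 MW

12.027


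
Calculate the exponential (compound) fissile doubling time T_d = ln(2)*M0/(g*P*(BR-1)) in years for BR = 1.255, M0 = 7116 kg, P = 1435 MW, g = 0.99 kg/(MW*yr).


Breeding gain G = BR - 1 = 1.255 - 1 = 0.255
Fissile production rate = g * P * G = 0.99 * 1435 * 0.255 = 362.26575 kg/yr
T_d = ln(2) * M0 / (g * P * G)
T_d = ln(2) * 7116 / 362.26575 = 13.616 yr

13.616


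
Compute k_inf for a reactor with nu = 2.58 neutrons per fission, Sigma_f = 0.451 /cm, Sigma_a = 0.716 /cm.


k_inf = nu * Sigma_f / Sigma_a
k_inf = 2.58 * 0.451 / 0.716
k_inf = 1.6251

1.6251


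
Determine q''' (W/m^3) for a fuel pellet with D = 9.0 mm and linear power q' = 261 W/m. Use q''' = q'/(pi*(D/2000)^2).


r = D / 2 / 1000 = 9.0 / 2 / 1000 = 0.0045 m
q''' = q' / (pi * r^2)
q''' = 261 / (pi * 0.0045^2)
q''' = 4.1027e+06 W/m^3

4.1027e+06


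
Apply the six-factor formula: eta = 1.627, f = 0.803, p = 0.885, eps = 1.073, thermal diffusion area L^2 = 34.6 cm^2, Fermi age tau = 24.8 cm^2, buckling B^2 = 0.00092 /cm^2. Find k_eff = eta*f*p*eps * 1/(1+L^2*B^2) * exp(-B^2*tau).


k_inf = eta*f*p*eps = 1.627*0.803*0.885*1.073 = 1.240641
P_TNL = 1/(1 + L^2*B^2) = 1/(1 + 34.6*0.00092) = 0.9691500
P_FNL = exp(-B^2*tau) = exp(-0.00092*24.8) = 0.9774423
k_eff = k_inf * P_TNL * P_FNL = 1.240641 * 0.9691500 * 0.9774423
k_eff = 1.1752

1.1752


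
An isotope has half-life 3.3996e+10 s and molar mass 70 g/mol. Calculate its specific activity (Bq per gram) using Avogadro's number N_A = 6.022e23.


lambda = ln(2) / t_half = ln(2) / 3.3996e+10 = 2.038908e-11 /s
SA = lambda * N_A / M
SA = 2.038908e-11 * 6.022e23 / 70
SA = 1.7540e+11 Bq/g

1.7540e+11


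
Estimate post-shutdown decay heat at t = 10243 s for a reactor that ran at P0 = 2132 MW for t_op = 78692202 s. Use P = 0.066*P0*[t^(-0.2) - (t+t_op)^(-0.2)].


P/P0 = 0.066 * [t^(-0.2) - (t + t_op)^(-0.2)]
P/P0 = 0.066 * [10243^(-0.2) - (10243 + 78692202)^(-0.2)]
P/P0 = 0.066 * [0.1577301 - 0.02635132] = 0.008670999
P = 2132 * 0.008670999 = 18.487 MW

18.487


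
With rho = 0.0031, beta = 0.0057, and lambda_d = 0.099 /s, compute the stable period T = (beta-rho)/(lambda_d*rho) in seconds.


T = (beta - rho) / (lambda_d * rho)
T = (0.0057 - 0.0031) / (0.099 * 0.0031)
T = 8.4718 s

8.4718


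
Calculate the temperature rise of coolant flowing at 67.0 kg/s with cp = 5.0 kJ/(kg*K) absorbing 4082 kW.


dT = Q / (m_dot * cp)
dT = 4082 / (67.0 * 5.0)
dT = 12.185 C

12.185


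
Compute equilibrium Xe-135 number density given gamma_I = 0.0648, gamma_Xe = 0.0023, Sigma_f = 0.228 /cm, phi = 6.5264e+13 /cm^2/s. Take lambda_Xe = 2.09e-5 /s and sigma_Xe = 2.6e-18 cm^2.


Xe_eq = (gamma_I + gamma_Xe) * Sigma_f * phi / (lambda_Xe + sigma_Xe * phi)
Numerator = (0.0648 + 0.0023) * 0.228 * 6.5264e+13 = 9.984609e+11
Denominator = 2.09e-5 + 2.6e-18 * 6.5264e+13 = 1.905864e-04
Xe_eq = 9.984609e+11 / 1.905864e-04 = 5.2389e+15 /cm^3

5.2389e+15


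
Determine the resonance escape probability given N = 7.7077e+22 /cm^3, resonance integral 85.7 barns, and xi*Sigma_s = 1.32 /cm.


p = exp(-N * I * 1e-24 / (xi*Sigma_s))
p = exp(-7.7077e+22 * 85.7 * 1e-24 / 1.32)
p = 0.0067099

0.0067099


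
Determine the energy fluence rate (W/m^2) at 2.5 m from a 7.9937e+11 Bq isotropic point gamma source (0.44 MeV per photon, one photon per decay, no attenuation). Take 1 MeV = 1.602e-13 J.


psi = A * E * 1.602e-13 / (4*pi*r^2)
psi = 7.9937e+11 * 0.44 * 1.602e-13 / (4*pi*2.5^2)
psi = 7.1742e-04 W/m^2

7.1742e-04


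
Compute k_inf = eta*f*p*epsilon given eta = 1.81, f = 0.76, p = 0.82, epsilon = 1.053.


k_inf = eta * f * p * epsilon
k_inf = 1.81 * 0.76 * 0.82 * 1.053
k_inf = 1.1878

1.1878


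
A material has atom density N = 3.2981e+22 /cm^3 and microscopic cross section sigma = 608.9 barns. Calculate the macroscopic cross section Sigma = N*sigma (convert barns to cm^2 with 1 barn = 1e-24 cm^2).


Sigma = N * sigma_barns * 1e-24
Sigma = 3.2981e+22 * 608.9 * 1e-24
Sigma = 20.082 /cm

20.082


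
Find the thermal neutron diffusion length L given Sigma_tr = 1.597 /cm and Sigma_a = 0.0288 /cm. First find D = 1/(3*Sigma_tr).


D = 1 / (3 * Sigma_tr) = 1 / (3 * 1.597) = 0.2087247 cm
L = sqrt(D / Sigma_a)
L = sqrt(0.2087247 / 0.0288)
L = 2.6921 cm

2.6921


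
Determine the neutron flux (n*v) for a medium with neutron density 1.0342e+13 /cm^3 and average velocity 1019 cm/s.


phi = n * v
phi = 1.0342e+13 * 1019
phi = 1.0538e+16 /cm^2/s

1.0538e+16


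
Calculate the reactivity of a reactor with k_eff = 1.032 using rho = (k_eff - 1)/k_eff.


rho = (k_eff - 1) / k_eff
rho = (1.032 - 1) / 1.032
rho = 0.031008

0.031008


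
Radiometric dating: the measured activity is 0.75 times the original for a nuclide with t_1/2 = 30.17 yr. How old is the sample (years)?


lambda = ln(2) / t_half = ln(2) / 30.17 = 0.02297472 /yr
t = -ln(A/A0) / lambda
t = -ln(0.75) / 0.02297472
t = 12.522 yr

12.522


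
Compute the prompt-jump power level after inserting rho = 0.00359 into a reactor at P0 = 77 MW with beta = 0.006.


P1/P0 = beta / (beta - rho)
P1/P0 = 0.006 / (0.006 - 0.00359) = 2.489627
P1 = 77 * 2.489627 = 191.70 MW

191.70


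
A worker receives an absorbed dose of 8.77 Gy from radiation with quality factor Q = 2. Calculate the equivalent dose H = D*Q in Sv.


H = D * Q
H = 8.77 * 2
H = 17.540 Sv

17.540


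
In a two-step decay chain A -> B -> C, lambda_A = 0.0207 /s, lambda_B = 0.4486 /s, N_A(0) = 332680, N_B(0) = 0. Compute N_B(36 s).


N_B(t) = lambda_A * N_A0 / (lambda_B - lambda_A) * [exp(-lambda_A*t) - exp(-lambda_B*t)]
exp(-0.0207*36) = 0.4746394; exp(-0.4486*36) = 9.689867e-08
N_B = 0.0207 * 332680 / (0.4486 - 0.0207) * (0.4746394 - 9.689867e-08)
N_B = 7638.7

7638.7


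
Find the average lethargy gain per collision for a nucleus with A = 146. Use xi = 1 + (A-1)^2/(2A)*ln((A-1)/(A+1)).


xi = 1 + (A-1)^2/(2A) * ln((A-1)/(A+1))
xi = 1 + (146-1)^2/(2*146) * ln((146-1)/(146 +1))
xi = 0.013636

0.013636


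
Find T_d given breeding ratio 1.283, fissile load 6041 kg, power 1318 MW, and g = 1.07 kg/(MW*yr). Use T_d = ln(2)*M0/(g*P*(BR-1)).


Breeding gain G = BR - 1 = 1.283 - 1 = 0.283
Fissile production rate = g * P * G = 1.07 * 1318 * 0.283 = 399.10358 kg/yr
T_d = ln(2) * M0 / (g * P * G)
T_d = ln(2) * 6041 / 399.10358 = 10.492 yr

10.492


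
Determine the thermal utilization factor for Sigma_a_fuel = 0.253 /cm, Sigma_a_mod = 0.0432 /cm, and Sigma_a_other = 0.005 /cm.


f = Sigma_a_fuel / (Sigma_a_fuel + Sigma_a_mod + Sigma_a_other)
f = 0.253 / (0.253 + 0.0432 + 0.005)
f = 0.83997

0.83997


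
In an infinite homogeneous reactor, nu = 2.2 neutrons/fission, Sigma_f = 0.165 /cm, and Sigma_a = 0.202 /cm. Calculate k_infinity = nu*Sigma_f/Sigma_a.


k_inf = nu * Sigma_f / Sigma_a
k_inf = 2.2 * 0.165 / 0.202
k_inf = 1.7970

1.7970


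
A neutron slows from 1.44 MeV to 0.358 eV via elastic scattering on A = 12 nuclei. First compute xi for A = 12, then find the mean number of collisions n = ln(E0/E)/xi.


xi = 1 + (A-1)^2/(2A)*ln((A-1)/(A+1)) = 0.1577690 (for A = 12)
n = ln(E0/E) / xi
n = ln(1.44e6 / 0.358) / 0.1577690
n = ln(4.022346e+06) / 0.1577690 = 96.390

96.390


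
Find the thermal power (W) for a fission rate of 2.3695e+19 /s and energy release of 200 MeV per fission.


P = fission_rate * E_MeV * 1.602e-13
P = 2.3695e+19 * 200 * 1.602e-13
P = 7.5919e+08 W

7.5919e+08


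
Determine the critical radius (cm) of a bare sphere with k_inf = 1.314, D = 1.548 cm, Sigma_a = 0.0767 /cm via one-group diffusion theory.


L^2 = D / Sigma_a = 1.548 / 0.0767 = 20.18253 cm^2
B_m^2 = (k_inf - 1) / L^2 = (1.314 - 1) / 20.18253 = 0.01555801 /cm^2
For a bare sphere: B_g = pi/R, so R_c = pi / sqrt(B_m^2)
R_c = pi / sqrt(0.01555801) = 25.187 cm

25.187


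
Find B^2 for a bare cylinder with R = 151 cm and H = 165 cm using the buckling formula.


B^2 = (2.405/R)^2 + (pi/H)^2
B^2 = (2.405/151)^2 + (pi/165)^2
B^2 = 6.1619e-04 /cm^2

6.1619e-04


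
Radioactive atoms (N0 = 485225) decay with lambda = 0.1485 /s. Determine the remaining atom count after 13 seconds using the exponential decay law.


N = N0 * exp(-lambda * t)
N = 485225 * exp(-0.1485 * 13)
N = 70394

70394


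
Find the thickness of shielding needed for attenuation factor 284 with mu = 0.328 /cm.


x = ln(factor) / mu
x = ln(284) / 0.328
x = 17.222 cm

17.222


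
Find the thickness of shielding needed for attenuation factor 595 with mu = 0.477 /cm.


x = ln(factor) / mu
x = ln(595) / 0.477
x = 13.393 cm

13.393


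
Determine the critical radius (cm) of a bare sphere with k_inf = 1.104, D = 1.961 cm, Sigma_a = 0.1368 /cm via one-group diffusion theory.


L^2 = D / Sigma_a = 1.961 / 0.1368 = 14.33480 cm^2
B_m^2 = (k_inf - 1) / L^2 = (1.104 - 1) / 14.33480 = 0.007255072 /cm^2
For a bare sphere: B_g = pi/R, so R_c = pi / sqrt(B_m^2)
R_c = pi / sqrt(0.007255072) = 36.883 cm

36.883


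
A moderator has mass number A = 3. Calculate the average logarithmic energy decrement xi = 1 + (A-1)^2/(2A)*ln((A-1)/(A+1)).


xi = 1 + (A-1)^2/(2A) * ln((A-1)/(A+1))
xi = 1 + (3-1)^2/(2*3) * ln((3-1)/(3 +1))
xi = 0.53790

0.53790


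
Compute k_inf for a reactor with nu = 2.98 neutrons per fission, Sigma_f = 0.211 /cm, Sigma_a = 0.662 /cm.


k_inf = nu * Sigma_f / Sigma_a
k_inf = 2.98 * 0.211 / 0.662
k_inf = 0.94982

0.94982


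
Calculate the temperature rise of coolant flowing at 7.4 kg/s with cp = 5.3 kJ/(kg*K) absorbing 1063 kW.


dT = Q / (m_dot * cp)
dT = 1063 / (7.4 * 5.3)
dT = 27.104 C

27.104


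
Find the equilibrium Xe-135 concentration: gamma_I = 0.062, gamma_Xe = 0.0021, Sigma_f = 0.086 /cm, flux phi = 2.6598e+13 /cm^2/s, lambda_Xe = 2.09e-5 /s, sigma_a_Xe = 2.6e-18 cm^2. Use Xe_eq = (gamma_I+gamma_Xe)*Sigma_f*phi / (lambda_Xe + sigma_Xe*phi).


Xe_eq = (gamma_I + gamma_Xe) * Sigma_f * phi / (lambda_Xe + sigma_Xe * phi)
Numerator = (0.062 + 0.0021) * 0.086 * 2.6598e+13 = 1.466241e+11
Denominator = 2.09e-5 + 2.6e-18 * 2.6598e+13 = 9.005480e-05
Xe_eq = 1.466241e+11 / 9.005480e-05 = 1.6282e+15 /cm^3

1.6282e+15


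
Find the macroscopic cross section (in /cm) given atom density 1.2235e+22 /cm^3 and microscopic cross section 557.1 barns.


Sigma = N * sigma_barns * 1e-24
Sigma = 1.2235e+22 * 557.1 * 1e-24
Sigma = 6.8161 /cm

6.8161


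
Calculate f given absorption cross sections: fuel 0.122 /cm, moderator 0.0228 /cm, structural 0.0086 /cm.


f = Sigma_a_fuel / (Sigma_a_fuel + Sigma_a_mod + Sigma_a_other)
f = 0.122 / (0.122 + 0.0228 + 0.0086)
f = 0.79531

0.79531


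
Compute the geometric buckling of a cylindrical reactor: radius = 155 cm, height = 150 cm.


B^2 = (2.405/R)^2 + (pi/H)^2
B^2 = (2.405/155)^2 + (pi/150)^2
B^2 = 6.7940e-04 /cm^2

6.7940e-04


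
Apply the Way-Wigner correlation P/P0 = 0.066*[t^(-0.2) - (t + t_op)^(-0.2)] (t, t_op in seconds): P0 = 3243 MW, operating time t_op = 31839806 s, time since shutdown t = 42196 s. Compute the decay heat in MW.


P/P0 = 0.066 * [t^(-0.2) - (t + t_op)^(-0.2)]
P/P0 = 0.066 * [42196^(-0.2) - (42196 + 31839806)^(-0.2)]
P/P0 = 0.066 * [0.1188354 - 0.03157118] = 0.005759439
P = 3243 * 0.005759439 = 18.678 MW

18.678


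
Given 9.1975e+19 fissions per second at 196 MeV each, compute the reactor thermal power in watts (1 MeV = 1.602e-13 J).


P = fission_rate * E_MeV * 1.602e-13
P = 9.1975e+19 * 196 * 1.602e-13
P = 2.8879e+09 W

2.8879e+09


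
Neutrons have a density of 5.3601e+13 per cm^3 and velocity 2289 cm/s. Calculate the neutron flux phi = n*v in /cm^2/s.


phi = n * v
phi = 5.3601e+13 * 2289
phi = 1.2269e+17 /cm^2/s

1.2269e+17


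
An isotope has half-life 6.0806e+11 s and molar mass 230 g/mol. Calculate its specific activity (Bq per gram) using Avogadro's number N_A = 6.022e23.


lambda = ln(2) / t_half = ln(2) / 6.0806e+11 = 1.139932e-12 /s
SA = lambda * N_A / M
SA = 1.139932e-12 * 6.022e23 / 230
SA = 2.9846e+09 Bq/g

2.9846e+09


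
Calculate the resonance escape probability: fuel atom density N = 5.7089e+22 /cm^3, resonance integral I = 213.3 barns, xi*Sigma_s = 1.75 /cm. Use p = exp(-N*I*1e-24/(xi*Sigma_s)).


p = exp(-N * I * 1e-24 / (xi*Sigma_s))
p = exp(-5.7089e+22 * 213.3 * 1e-24 / 1.75)
p = 9.5068e-04

9.5068e-04


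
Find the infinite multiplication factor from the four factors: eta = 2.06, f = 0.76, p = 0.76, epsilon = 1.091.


k_inf = eta * f * p * epsilon
k_inf = 2.06 * 0.76 * 0.76 * 1.091
k_inf = 1.2981

1.2981


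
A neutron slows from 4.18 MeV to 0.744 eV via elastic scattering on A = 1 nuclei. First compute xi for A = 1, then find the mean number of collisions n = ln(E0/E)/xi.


xi = 1 + (A-1)^2/(2A)*ln((A-1)/(A+1)) = 1 (for A = 1)
n = ln(E0/E) / xi
n = ln(4.18e6 / 0.744) / 1
n = ln(5.618280e+06) / 1 = 15.542

15.542


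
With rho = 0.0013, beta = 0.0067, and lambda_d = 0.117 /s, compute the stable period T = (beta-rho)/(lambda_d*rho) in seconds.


T = (beta - rho) / (lambda_d * rho)
T = (0.0067 - 0.0013) / (0.117 * 0.0013)
T = 35.503 s

35.503


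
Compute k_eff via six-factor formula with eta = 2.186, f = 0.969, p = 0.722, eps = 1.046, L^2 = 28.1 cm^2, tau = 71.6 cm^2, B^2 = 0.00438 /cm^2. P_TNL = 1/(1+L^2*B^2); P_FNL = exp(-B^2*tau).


k_inf = eta*f*p*eps = 2.186*0.969*0.722*1.046 = 1.599716
P_TNL = 1/(1 + L^2*B^2) = 1/(1 + 28.1*0.00438) = 0.8904101
P_FNL = exp(-B^2*tau) = exp(-0.00438*71.6) = 0.7308054
k_eff = k_inf * P_TNL * P_FNL = 1.599716 * 0.8904101 * 0.7308054
k_eff = 1.0410

1.0410


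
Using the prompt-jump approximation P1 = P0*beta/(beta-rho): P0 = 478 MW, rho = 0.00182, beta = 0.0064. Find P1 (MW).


P1/P0 = beta / (beta - rho)
P1/P0 = 0.0064 / (0.0064 - 0.00182) = 1.397380
P1 = 478 * 1.397380 = 667.95 MW

667.95


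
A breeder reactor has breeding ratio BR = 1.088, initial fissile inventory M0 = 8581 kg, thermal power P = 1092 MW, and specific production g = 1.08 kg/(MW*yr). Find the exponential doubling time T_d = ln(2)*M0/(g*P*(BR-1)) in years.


Breeding gain G = BR - 1 = 1.088 - 1 = 0.088
Fissile production rate = g * P * G = 1.08 * 1092 * 0.088 = 103.78368 kg/yr
T_d = ln(2) * M0 / (g * P * G)
T_d = ln(2) * 8581 / 103.78368 = 57.311 yr

57.311


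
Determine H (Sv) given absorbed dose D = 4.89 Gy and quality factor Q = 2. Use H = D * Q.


H = D * Q
H = 4.89 * 2
H = 9.7800 Sv

9.7800


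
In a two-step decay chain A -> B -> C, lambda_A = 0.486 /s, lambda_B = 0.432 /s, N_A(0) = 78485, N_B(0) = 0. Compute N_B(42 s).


N_B(t) = lambda_A * N_A0 / (lambda_B - lambda_A) * [exp(-lambda_A*t) - exp(-lambda_B*t)]
exp(-0.486*42) = 1.365152e-09; exp(-0.432*42) = 1.318745e-08
N_B = 0.486 * 78485 / (0.432 - 0.486) * (1.365152e-09 - 1.318745e-08)
N_B = 0.0083509

0.0083509


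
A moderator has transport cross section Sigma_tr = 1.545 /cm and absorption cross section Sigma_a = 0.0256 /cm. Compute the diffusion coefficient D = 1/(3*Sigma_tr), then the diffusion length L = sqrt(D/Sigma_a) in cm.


D = 1 / (3 * Sigma_tr) = 1 / (3 * 1.545) = 0.2157497 cm
L = sqrt(D / Sigma_a)
L = sqrt(0.2157497 / 0.0256)
L = 2.9031 cm

2.9031


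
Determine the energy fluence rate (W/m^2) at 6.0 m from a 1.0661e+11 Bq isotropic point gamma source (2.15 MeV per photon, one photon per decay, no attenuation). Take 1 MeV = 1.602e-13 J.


psi = A * E * 1.602e-13 / (4*pi*r^2)
psi = 1.0661e+11 * 2.15 * 1.602e-13 / (4*pi*6.0^2)
psi = 8.1168e-05 W/m^2

8.1168e-05


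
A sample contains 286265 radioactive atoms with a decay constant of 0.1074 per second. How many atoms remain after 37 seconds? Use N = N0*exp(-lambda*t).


N = N0 * exp(-lambda * t)
N = 286265 * exp(-0.1074 * 37)
N = 5382.3

5382.3


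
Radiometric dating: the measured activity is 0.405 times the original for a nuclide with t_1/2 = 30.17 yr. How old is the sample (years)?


lambda = ln(2) / t_half = ln(2) / 30.17 = 0.02297472 /yr
t = -ln(A/A0) / lambda
t = -ln(0.405) / 0.02297472
t = 39.342 yr

39.342


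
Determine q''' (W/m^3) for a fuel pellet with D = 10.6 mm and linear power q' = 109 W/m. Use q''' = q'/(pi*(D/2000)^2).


r = D / 2 / 1000 = 10.6 / 2 / 1000 = 0.0053 m
q''' = q' / (pi * r^2)
q''' = 109 / (pi * 0.0053^2)
q''' = 1.2352e+06 W/m^3

1.2352e+06


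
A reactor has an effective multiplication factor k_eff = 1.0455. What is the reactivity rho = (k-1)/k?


rho = (k_eff - 1) / k_eff
rho = (1.0455 - 1) / 1.0455
rho = 0.043520

0.043520


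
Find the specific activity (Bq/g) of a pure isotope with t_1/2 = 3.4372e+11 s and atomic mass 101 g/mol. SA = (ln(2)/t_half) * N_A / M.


lambda = ln(2) / t_half = ln(2) / 3.4372e+11 = 2.016604e-12 /s
SA = lambda * N_A / M
SA = 2.016604e-12 * 6.022e23 / 101
SA = 1.2024e+10 Bq/g

1.2024e+10


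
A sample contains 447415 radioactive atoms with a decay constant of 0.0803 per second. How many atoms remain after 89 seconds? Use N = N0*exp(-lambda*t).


N = N0 * exp(-lambda * t)
N = 447415 * exp(-0.0803 * 89)
N = 352.32

352.32


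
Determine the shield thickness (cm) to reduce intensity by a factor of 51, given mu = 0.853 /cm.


x = ln(factor) / mu
x = ln(51) / 0.853
x = 4.6094 cm

4.6094


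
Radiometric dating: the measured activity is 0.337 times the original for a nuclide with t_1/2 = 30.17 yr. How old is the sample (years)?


lambda = ln(2) / t_half = ln(2) / 30.17 = 0.02297472 /yr
t = -ln(A/A0) / lambda
t = -ln(0.337) / 0.02297472
t = 47.342 yr

47.342


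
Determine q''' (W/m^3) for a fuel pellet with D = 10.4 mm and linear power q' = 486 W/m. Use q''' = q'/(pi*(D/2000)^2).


r = D / 2 / 1000 = 10.4 / 2 / 1000 = 0.0052 m
q''' = q' / (pi * r^2)
q''' = 486 / (pi * 0.0052^2)
q''' = 5.7211e+06 W/m^3

5.7211e+06


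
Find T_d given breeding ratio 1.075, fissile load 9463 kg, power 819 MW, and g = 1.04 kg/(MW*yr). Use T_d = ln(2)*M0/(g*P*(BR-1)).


Breeding gain G = BR - 1 = 1.075 - 1 = 0.075
Fissile production rate = g * P * G = 1.04 * 819 * 0.075 = 63.882 kg/yr
T_d = ln(2) * M0 / (g * P * G)
T_d = ln(2) * 9463 / 63.882 = 102.68 yr

102.68


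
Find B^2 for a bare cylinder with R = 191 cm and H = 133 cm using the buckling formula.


B^2 = (2.405/R)^2 + (pi/H)^2
B^2 = (2.405/191)^2 + (pi/133)^2
B^2 = 7.1650e-04 /cm^2

7.1650e-04


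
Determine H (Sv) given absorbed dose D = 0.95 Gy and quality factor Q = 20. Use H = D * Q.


H = D * Q
H = 0.95 * 20
H = 19.000 Sv

19.000


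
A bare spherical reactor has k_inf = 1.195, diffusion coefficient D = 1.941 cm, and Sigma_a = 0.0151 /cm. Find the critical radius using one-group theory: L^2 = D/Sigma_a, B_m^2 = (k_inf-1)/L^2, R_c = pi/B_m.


L^2 = D / Sigma_a = 1.941 / 0.0151 = 128.5430 cm^2
B_m^2 = (k_inf - 1) / L^2 = (1.195 - 1) / 128.5430 = 0.001517002 /cm^2
For a bare sphere: B_g = pi/R, so R_c = pi / sqrt(B_m^2)
R_c = pi / sqrt(0.001517002) = 80.660 cm

80.660


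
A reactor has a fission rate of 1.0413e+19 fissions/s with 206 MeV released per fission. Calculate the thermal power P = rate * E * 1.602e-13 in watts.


P = fission_rate * E_MeV * 1.602e-13
P = 1.0413e+19 * 206 * 1.602e-13
P = 3.4364e+08 W

3.4364e+08


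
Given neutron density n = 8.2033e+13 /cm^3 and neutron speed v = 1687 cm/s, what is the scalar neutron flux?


phi = n * v
phi = 8.2033e+13 * 1687
phi = 1.3839e+17 /cm^2/s

1.3839e+17


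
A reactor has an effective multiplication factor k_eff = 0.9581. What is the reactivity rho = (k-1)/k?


rho = (k_eff - 1) / k_eff
rho = (0.9581 - 1) / 0.9581
rho = -0.043732

-0.043732


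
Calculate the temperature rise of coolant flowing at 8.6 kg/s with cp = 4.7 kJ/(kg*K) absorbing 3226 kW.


dT = Q / (m_dot * cp)
dT = 3226 / (8.6 * 4.7)
dT = 79.812 C

79.812


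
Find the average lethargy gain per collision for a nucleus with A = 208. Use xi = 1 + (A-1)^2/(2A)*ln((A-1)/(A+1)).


xi = 1 + (A-1)^2/(2A) * ln((A-1)/(A+1))
xi = 1 + (208-1)^2/(2*208) * ln((208-1)/(208 +1))
xi = 0.0095846

0.0095846


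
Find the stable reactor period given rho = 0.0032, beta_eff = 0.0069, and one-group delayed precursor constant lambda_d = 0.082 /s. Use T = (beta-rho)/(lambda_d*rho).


T = (beta - rho) / (lambda_d * rho)
T = (0.0069 - 0.0032) / (0.082 * 0.0032)
T = 14.101 s

14.101


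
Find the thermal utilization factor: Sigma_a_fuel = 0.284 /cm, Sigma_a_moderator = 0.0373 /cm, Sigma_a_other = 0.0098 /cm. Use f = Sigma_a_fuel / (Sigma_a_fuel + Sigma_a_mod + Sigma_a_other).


f = Sigma_a_fuel / (Sigma_a_fuel + Sigma_a_mod + Sigma_a_other)
f = 0.284 / (0.284 + 0.0373 + 0.0098)
f = 0.85775

0.85775


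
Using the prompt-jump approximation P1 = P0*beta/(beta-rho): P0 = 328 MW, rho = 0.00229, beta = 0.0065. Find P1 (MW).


P1/P0 = beta / (beta - rho)
P1/P0 = 0.0065 / (0.0065 - 0.00229) = 1.543943
P1 = 328 * 1.543943 = 506.41 MW

506.41


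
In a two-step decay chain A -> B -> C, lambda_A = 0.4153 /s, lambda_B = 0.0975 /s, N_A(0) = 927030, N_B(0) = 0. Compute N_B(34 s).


N_B(t) = lambda_A * N_A0 / (lambda_B - lambda_A) * [exp(-lambda_A*t) - exp(-lambda_B*t)]
exp(-0.4153*34) = 7.373523e-07; exp(-0.0975*34) = 0.03633405
N_B = 0.4153 * 927030 / (0.0975 - 0.4153) * (7.373523e-07 - 0.03633405)
N_B = 44016

44016


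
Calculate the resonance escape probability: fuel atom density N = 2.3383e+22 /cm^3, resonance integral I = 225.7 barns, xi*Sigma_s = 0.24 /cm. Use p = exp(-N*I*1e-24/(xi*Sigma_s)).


p = exp(-N * I * 1e-24 / (xi*Sigma_s))
p = exp(-2.3383e+22 * 225.7 * 1e-24 / 0.24)
p = 2.8182e-10

2.8182e-10


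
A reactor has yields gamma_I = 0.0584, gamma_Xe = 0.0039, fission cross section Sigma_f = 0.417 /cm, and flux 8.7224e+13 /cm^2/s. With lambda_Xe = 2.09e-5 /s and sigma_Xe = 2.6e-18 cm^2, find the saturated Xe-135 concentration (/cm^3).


Xe_eq = (gamma_I + gamma_Xe) * Sigma_f * phi / (lambda_Xe + sigma_Xe * phi)
Numerator = (0.0584 + 0.0039) * 0.417 * 8.7224e+13 = 2.266001e+12
Denominator = 2.09e-5 + 2.6e-18 * 8.7224e+13 = 2.476824e-04
Xe_eq = 2.266001e+12 / 2.476824e-04 = 9.1488e+15 /cm^3

9.1488e+15


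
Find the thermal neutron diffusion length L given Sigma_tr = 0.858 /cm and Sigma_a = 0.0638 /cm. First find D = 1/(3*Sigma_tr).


D = 1 / (3 * Sigma_tr) = 1 / (3 * 0.858) = 0.3885004 cm
L = sqrt(D / Sigma_a)
L = sqrt(0.3885004 / 0.0638)
L = 2.4677 cm

2.4677


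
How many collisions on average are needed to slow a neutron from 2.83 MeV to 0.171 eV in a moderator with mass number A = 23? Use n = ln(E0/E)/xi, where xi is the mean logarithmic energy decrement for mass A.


xi = 1 + (A-1)^2/(2A)*ln((A-1)/(A+1)) = 0.08448899 (for A = 23)
n = ln(E0/E) / xi
n = ln(2.83e6 / 0.171) / 0.08448899
n = ln(1.654971e+07) / 0.08448899 = 196.73

196.73


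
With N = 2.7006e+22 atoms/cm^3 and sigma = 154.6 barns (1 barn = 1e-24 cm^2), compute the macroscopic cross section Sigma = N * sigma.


Sigma = N * sigma_barns * 1e-24
Sigma = 2.7006e+22 * 154.6 * 1e-24
Sigma = 4.1751 /cm

4.1751


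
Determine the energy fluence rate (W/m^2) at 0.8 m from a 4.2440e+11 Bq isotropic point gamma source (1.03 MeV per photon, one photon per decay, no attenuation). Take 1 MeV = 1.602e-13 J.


psi = A * E * 1.602e-13 / (4*pi*r^2)
psi = 4.2440e+11 * 1.03 * 1.602e-13 / (4*pi*0.8^2)
psi = 0.0087073 W/m^2

0.0087073


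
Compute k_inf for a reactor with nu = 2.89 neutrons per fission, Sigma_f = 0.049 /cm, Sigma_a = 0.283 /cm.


k_inf = nu * Sigma_f / Sigma_a
k_inf = 2.89 * 0.049 / 0.283
k_inf = 0.50039

0.50039


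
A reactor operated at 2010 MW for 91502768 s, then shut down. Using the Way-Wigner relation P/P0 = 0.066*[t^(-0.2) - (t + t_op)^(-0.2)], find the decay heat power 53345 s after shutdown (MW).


P/P0 = 0.066 * [t^(-0.2) - (t + t_op)^(-0.2)]
P/P0 = 0.066 * [53345^(-0.2) - (53345 + 91502768)^(-0.2)]
P/P0 = 0.066 * [0.1133917 - 0.02556599] = 0.005796497
P = 2010 * 0.005796497 = 11.651 MW

11.651
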